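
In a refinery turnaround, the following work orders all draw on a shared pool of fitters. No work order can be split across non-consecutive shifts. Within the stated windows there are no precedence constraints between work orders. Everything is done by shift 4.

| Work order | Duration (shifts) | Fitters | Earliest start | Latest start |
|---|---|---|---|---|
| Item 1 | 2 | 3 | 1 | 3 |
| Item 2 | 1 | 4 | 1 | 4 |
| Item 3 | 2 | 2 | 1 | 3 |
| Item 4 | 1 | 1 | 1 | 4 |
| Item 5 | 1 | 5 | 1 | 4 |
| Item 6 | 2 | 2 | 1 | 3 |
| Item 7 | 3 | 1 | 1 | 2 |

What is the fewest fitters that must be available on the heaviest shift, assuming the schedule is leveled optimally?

Early-start (Item 1@1, Item 2@1, Item 3@1, Item 4@1, Item 5@1, Item 6@1, Item 7@1) gives peak 18: s1:18  s2:8  s3:1  s4:0.
Shift Item 2→3, Item 5→4, Item 6→3.
Schedule Item 1@1, Item 2@3, Item 3@1, Item 4@1, Item 5@4, Item 6@3, Item 7@1: s1:7  s2:6  s3:7  s4:7 — peak 7.
Total fitter-shifts = 27 over 4 shifts ⇒ peak ≥ ⌈27/4⌉ = 7, so 7 is optimal.

7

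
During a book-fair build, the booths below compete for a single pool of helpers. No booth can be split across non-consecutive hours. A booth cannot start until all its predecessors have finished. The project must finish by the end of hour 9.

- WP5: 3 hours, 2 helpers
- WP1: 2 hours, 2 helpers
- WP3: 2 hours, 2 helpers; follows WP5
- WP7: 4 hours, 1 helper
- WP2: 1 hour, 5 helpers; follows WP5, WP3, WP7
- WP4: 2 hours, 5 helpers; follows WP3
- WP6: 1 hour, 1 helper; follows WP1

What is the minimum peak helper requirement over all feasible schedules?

Early-start (WP5@1, WP1@1, WP3@4, WP7@1, WP2@6, WP4@6, WP6@3) gives peak 10: h1:5  h2:5  h3:4  h4:3  h5:2  h6:10  h7:5  h8:0  h9:0.
Shift WP4→7.
Schedule WP5@1, WP1@1, WP3@4, WP7@1, WP2@6, WP4@7, WP6@3: h1:5  h2:5  h3:4  h4:3  h5:2  h6:5  h7:5  h8:5  h9:0 — peak 5.

5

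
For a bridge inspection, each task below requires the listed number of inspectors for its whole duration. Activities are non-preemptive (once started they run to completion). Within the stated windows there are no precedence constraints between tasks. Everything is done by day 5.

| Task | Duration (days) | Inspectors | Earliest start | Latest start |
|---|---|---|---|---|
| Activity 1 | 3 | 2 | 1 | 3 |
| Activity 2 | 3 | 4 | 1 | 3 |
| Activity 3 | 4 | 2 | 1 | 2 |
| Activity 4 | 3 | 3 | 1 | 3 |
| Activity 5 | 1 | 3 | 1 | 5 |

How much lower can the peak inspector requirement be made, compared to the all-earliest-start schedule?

3

Early-start peak: d1:14  d2:11  d3:11  d4:2  d5:0 ⇒ 14.
Leveled (Activity 1@1, Activity 2@1, Activity 3@1, Activity 4@1, Activity 5@4): d1:11  d2:11  d3:11  d4:5  d5:0 ⇒ 11.
Reduction 14 − 11 = 3.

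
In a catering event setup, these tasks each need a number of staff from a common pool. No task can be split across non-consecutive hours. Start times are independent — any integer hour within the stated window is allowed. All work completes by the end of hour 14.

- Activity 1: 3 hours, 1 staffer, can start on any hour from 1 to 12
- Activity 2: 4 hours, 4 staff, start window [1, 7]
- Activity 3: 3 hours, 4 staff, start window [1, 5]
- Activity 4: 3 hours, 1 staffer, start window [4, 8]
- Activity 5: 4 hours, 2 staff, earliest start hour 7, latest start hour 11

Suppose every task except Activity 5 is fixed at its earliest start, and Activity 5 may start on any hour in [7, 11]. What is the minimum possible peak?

9

Activity 5@7: h1:9  h2:9  h3:9  h4:5  h5:1  h6:1  h7:2  h8:2  h9:2  h10:2  h11:0  h12:0  h13:0  h14:0 → peak 9
Activity 5@8: h1:9  h2:9  h3:9  h4:5  h5:1  h6:1  h7:0  h8:2  h9:2  h10:2  h11:2  h12:0  h13:0  h14:0 → peak 9
Activity 5@9: h1:9  h2:9  h3:9  h4:5  h5:1  h6:1  h7:0  h8:0  h9:2  h10:2  h11:2  h12:2  h13:0  h14:0 → peak 9
Activity 5@10: h1:9  h2:9  h3:9  h4:5  h5:1  h6:1  h7:0  h8:0  h9:0  h10:2  h11:2  h12:2  h13:2  h14:0 → peak 9
Activity 5@11: h1:9  h2:9  h3:9  h4:5  h5:1  h6:1  h7:0  h8:0  h9:0  h10:0  h11:2  h12:2  h13:2  h14:2 → peak 9
Best is Activity 5@7, peak 9.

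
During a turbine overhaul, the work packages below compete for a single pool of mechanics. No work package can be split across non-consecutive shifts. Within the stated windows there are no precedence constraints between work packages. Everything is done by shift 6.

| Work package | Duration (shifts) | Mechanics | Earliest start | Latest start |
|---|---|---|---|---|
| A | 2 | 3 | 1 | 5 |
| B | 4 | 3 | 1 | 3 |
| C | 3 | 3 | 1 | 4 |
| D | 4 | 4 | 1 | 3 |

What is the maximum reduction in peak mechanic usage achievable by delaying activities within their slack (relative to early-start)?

Early-start peak: s1:13  s2:13  s3:10  s4:7  s5:0  s6:0 ⇒ 13.
Leveled (A@1, B@1, C@1, D@3): s1:9  s2:9  s3:10  s4:7  s5:4  s6:4 ⇒ 10.
Reduction 13 − 10 = 3.

3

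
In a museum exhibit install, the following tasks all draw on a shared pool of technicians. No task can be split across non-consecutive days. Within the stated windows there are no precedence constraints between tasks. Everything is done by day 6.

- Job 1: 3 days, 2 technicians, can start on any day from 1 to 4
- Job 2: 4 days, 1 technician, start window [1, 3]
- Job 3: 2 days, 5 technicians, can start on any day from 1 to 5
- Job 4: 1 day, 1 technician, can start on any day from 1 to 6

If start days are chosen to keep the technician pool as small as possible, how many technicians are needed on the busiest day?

Early-start (Job 1@1, Job 2@1, Job 3@1, Job 4@1) gives peak 9: d1:9  d2:8  d3:3  d4:1  d5:0  d6:0.
Shift Job 3→5.
Schedule Job 1@1, Job 2@1, Job 3@5, Job 4@1: d1:4  d2:3  d3:3  d4:1  d5:5  d6:5 — peak 5.

5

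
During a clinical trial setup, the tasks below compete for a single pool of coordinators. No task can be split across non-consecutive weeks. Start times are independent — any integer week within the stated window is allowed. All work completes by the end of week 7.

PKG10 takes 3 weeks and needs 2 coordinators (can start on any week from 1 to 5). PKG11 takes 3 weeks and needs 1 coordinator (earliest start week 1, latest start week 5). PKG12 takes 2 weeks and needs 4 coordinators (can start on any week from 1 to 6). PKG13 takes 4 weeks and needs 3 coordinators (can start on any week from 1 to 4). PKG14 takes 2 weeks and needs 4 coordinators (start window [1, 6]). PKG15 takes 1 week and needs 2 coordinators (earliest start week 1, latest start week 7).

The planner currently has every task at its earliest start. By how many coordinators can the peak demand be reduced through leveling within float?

9

Early-start peak: w1:16  w2:14  w3:6  w4:3  w5:0  w6:0  w7:0 ⇒ 16.
Leveled (PKG10@1, PKG11@1, PKG12@1, PKG13@3, PKG14@4, PKG15@6): w1:7  w2:7  w3:6  w4:7  w5:7  w6:5  w7:0 ⇒ 7.
Reduction 16 − 7 = 9.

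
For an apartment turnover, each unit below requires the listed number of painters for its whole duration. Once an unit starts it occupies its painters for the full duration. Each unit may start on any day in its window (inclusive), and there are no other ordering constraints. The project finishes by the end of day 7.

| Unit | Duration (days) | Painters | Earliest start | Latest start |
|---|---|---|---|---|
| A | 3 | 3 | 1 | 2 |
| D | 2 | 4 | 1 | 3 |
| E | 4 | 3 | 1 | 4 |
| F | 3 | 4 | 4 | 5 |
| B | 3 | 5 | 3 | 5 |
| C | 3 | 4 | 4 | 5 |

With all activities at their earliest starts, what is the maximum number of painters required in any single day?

16

Early-start schedule: A@1, D@1, E@1, F@4, B@3, C@4.
Load per day: day 1: 10, day 2: 10, day 3: 11, day 4: 16, day 5: 13, day 6: 8, day 7: 0.
Peak is 16.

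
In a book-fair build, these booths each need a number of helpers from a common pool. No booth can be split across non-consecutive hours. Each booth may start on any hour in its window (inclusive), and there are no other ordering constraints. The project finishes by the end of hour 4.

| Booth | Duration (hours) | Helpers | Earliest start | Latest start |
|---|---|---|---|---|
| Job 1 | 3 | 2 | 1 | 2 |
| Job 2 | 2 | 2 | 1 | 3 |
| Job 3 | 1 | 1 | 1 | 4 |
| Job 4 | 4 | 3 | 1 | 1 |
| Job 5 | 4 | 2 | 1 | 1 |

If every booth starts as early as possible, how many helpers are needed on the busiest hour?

10

Early-start schedule: Job 1@1, Job 2@1, Job 3@1, Job 4@1, Job 5@1.
Load per hour: hour 1: 10, hour 2: 9, hour 3: 7, hour 4: 5.
Peak is 10.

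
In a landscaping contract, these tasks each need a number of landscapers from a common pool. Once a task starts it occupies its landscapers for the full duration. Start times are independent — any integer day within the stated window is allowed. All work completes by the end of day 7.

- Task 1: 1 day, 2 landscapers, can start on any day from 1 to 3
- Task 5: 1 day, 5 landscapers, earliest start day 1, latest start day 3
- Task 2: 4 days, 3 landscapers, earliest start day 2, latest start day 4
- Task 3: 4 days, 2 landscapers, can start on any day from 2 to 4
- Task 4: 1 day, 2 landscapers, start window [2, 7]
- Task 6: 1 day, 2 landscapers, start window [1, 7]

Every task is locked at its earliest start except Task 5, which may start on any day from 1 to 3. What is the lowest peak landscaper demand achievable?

Task 5@1: d1:9  d2:7  d3:5  d4:5  d5:5  d6:0  d7:0 → peak 9
Task 5@2: d1:4  d2:12  d3:5  d4:5  d5:5  d6:0  d7:0 → peak 12
Task 5@3: d1:4  d2:7  d3:10  d4:5  d5:5  d6:0  d7:0 → peak 10
Best is Task 5@1, peak 9.

9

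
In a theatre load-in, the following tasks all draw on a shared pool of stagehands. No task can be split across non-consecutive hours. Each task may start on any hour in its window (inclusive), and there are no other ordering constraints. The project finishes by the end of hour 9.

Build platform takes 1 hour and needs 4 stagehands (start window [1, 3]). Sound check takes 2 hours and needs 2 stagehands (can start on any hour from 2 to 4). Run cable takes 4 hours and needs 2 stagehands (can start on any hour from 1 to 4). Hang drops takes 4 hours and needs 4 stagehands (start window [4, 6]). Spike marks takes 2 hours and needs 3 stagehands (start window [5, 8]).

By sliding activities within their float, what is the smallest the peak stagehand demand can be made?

Early-start (Build platform@1, Sound check@2, Run cable@1, Hang drops@4, Spike marks@5) gives peak 7: h1:6  h2:4  h3:4  h4:6  h5:7  h6:7  h7:4  h8:0  h9:0.
Shift Spike marks→8.
Schedule Build platform@1, Sound check@2, Run cable@1, Hang drops@4, Spike marks@8: h1:6  h2:4  h3:4  h4:6  h5:4  h6:4  h7:4  h8:3  h9:3 — peak 6.

6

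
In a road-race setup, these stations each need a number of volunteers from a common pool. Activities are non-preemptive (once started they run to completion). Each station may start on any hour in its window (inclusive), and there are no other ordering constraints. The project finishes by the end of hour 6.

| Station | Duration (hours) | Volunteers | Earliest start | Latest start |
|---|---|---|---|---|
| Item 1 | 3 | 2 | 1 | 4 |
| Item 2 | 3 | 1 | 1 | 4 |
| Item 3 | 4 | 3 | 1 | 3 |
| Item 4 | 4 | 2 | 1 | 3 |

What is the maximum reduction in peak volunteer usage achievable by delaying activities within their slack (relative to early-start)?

Early-start peak: h1:8  h2:8  h3:8  h4:5  h5:0  h6:0 ⇒ 8.
Leveled (Item 1@1, Item 2@4, Item 3@1, Item 4@1): h1:7  h2:7  h3:7  h4:6  h5:1  h6:1 ⇒ 7.
Reduction 8 − 7 = 1.

1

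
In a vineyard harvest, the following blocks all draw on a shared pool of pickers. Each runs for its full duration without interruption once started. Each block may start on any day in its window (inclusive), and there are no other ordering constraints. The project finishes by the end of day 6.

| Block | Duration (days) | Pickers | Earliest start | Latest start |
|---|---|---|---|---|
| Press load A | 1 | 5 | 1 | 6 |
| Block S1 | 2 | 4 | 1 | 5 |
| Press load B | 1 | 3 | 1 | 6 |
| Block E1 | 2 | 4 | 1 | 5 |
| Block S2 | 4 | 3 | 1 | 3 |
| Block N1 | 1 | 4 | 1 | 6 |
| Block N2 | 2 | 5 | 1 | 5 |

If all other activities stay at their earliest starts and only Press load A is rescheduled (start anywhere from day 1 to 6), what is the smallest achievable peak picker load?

23

Press load A@1: d1:28  d2:16  d3:3  d4:3  d5:0  d6:0 → peak 28
Press load A@2: d1:23  d2:21  d3:3  d4:3  d5:0  d6:0 → peak 23
Press load A@3: d1:23  d2:16  d3:8  d4:3  d5:0  d6:0 → peak 23
Press load A@4: d1:23  d2:16  d3:3  d4:8  d5:0  d6:0 → peak 23
Press load A@5: d1:23  d2:16  d3:3  d4:3  d5:5  d6:0 → peak 23
Press load A@6: d1:23  d2:16  d3:3  d4:3  d5:0  d6:5 → peak 23
Best is Press load A@2, peak 23.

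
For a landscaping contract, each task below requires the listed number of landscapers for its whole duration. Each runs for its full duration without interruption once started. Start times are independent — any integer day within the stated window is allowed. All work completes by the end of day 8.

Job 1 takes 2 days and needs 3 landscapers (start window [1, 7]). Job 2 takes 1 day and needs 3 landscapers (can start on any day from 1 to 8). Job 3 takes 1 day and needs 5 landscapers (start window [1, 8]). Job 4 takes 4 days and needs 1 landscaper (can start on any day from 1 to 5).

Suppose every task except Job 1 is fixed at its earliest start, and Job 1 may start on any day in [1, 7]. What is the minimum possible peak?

Job 1@1: d1:12  d2:4  d3:1  d4:1  d5:0  d6:0  d7:0  d8:0 → peak 12
Job 1@2: d1:9  d2:4  d3:4  d4:1  d5:0  d6:0  d7:0  d8:0 → peak 9
Job 1@3: d1:9  d2:1  d3:4  d4:4  d5:0  d6:0  d7:0  d8:0 → peak 9
Job 1@4: d1:9  d2:1  d3:1  d4:4  d5:3  d6:0  d7:0  d8:0 → peak 9
Job 1@5: d1:9  d2:1  d3:1  d4:1  d5:3  d6:3  d7:0  d8:0 → peak 9
Job 1@6: d1:9  d2:1  d3:1  d4:1  d5:0  d6:3  d7:3  d8:0 → peak 9
Job 1@7: d1:9  d2:1  d3:1  d4:1  d5:0  d6:0  d7:3  d8:3 → peak 9
Best is Job 1@2, peak 9.

9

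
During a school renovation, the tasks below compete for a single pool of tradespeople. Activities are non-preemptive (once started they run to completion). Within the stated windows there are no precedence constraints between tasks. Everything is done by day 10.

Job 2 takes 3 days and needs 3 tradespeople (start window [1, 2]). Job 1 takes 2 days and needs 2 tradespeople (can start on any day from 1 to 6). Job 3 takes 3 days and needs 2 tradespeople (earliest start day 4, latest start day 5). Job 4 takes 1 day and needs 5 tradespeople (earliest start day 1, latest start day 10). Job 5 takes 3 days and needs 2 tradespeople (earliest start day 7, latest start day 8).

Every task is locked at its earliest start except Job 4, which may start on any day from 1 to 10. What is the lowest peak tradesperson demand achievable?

Job 4@1: d1:10  d2:5  d3:3  d4:2  d5:2  d6:2  d7:2  d8:2  d9:2  d10:0 → peak 10
Job 4@2: d1:5  d2:10  d3:3  d4:2  d5:2  d6:2  d7:2  d8:2  d9:2  d10:0 → peak 10
Job 4@3: d1:5  d2:5  d3:8  d4:2  d5:2  d6:2  d7:2  d8:2  d9:2  d10:0 → peak 8
Job 4@4: d1:5  d2:5  d3:3  d4:7  d5:2  d6:2  d7:2  d8:2  d9:2  d10:0 → peak 7
Job 4@5: d1:5  d2:5  d3:3  d4:2  d5:7  d6:2  d7:2  d8:2  d9:2  d10:0 → peak 7
Job 4@6: d1:5  d2:5  d3:3  d4:2  d5:2  d6:7  d7:2  d8:2  d9:2  d10:0 → peak 7
Job 4@7: d1:5  d2:5  d3:3  d4:2  d5:2  d6:2  d7:7  d8:2  d9:2  d10:0 → peak 7
Job 4@8: d1:5  d2:5  d3:3  d4:2  d5:2  d6:2  d7:2  d8:7  d9:2  d10:0 → peak 7
Job 4@9: d1:5  d2:5  d3:3  d4:2  d5:2  d6:2  d7:2  d8:2  d9:7  d10:0 → peak 7
Job 4@10: d1:5  d2:5  d3:3  d4:2  d5:2  d6:2  d7:2  d8:2  d9:2  d10:5 → peak 5
Best is Job 4@10, peak 5.

5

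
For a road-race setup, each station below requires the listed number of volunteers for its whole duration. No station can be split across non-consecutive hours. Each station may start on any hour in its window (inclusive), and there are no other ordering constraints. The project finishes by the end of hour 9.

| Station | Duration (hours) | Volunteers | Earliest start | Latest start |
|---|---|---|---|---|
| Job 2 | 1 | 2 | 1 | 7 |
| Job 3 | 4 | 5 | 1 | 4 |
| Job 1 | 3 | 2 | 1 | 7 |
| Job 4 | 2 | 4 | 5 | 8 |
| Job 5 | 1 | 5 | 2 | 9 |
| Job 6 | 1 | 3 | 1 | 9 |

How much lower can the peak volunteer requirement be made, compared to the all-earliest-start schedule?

6

Early-start peak: h1:12  h2:12  h3:7  h4:5  h5:4  h6:4  h7:0  h8:0  h9:0 ⇒ 12.
Leveled (Job 2@1, Job 3@2, Job 1@6, Job 4@6, Job 5@9, Job 6@1): h1:5  h2:5  h3:5  h4:5  h5:5  h6:6  h7:6  h8:2  h9:5 ⇒ 6.
Reduction 12 − 6 = 6.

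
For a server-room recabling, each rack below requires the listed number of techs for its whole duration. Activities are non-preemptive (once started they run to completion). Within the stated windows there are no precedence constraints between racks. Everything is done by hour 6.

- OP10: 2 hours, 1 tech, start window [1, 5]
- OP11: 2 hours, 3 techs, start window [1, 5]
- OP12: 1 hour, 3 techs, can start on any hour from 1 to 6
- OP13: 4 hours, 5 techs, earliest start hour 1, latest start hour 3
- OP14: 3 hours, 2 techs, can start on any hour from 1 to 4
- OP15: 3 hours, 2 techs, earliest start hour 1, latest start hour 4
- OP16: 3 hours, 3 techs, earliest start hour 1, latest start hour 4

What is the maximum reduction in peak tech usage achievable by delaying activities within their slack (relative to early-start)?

Early-start peak: h1:19  h2:16  h3:12  h4:5  h5:0  h6:0 ⇒ 19.
Leveled (OP10@2, OP11@1, OP12@1, OP13@3, OP14@4, OP15@4, OP16@1): h1:9  h2:7  h3:9  h4:9  h5:9  h6:9 ⇒ 9.
Reduction 19 − 9 = 10.

10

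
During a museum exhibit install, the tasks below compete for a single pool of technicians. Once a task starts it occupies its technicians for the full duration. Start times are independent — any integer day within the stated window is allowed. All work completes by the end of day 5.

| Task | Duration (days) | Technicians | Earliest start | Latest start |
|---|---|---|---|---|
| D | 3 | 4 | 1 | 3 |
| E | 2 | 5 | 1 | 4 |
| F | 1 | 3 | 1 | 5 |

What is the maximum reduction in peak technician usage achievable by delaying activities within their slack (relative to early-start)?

Early-start peak: d1:12  d2:9  d3:4  d4:0  d5:0 ⇒ 12.
Leveled (D@1, E@4, F@1): d1:7  d2:4  d3:4  d4:5  d5:5 ⇒ 7.
Reduction 12 − 7 = 5.

5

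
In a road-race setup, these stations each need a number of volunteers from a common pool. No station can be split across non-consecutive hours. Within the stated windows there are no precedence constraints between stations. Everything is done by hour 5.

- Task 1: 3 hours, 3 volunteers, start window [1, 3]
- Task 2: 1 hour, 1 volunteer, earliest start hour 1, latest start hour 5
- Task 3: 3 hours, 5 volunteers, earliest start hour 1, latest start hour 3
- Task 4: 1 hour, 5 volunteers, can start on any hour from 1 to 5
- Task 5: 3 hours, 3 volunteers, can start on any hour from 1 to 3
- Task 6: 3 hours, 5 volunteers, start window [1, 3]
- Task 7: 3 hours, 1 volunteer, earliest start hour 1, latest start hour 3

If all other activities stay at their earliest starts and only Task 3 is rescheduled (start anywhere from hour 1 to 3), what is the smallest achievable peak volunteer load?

Task 3@1: h1:23  h2:17  h3:17  h4:0  h5:0 → peak 23
Task 3@2: h1:18  h2:17  h3:17  h4:5  h5:0 → peak 18
Task 3@3: h1:18  h2:12  h3:17  h4:5  h5:5 → peak 18
Best is Task 3@2, peak 18.

18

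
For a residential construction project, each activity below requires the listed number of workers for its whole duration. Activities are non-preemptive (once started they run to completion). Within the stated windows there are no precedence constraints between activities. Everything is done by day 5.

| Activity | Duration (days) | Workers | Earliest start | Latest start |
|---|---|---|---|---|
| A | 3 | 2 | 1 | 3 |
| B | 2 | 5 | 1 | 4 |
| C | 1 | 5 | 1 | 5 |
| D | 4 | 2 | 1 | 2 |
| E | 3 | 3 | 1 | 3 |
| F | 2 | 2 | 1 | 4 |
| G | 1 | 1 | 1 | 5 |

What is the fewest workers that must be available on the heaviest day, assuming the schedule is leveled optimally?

Early-start (A@1, B@1, C@1, D@1, E@1, F@1, G@1) gives peak 20: d1:20  d2:14  d3:7  d4:2  d5:0.
Shift C→5, E→3, F→3, G→4.
Schedule A@1, B@1, C@5, D@1, E@3, F@3, G@4: d1:9  d2:9  d3:9  d4:8  d5:8 — peak 9.
Total worker-days = 43 over 5 days ⇒ peak ≥ ⌈43/5⌉ = 9, so 9 is optimal.

9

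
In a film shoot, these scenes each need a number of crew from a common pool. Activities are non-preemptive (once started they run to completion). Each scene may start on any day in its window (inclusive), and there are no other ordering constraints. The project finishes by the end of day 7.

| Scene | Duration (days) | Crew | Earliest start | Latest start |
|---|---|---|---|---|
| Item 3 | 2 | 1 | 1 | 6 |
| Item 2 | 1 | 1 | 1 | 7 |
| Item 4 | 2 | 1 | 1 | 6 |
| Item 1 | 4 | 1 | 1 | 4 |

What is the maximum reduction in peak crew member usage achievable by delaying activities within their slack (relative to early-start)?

2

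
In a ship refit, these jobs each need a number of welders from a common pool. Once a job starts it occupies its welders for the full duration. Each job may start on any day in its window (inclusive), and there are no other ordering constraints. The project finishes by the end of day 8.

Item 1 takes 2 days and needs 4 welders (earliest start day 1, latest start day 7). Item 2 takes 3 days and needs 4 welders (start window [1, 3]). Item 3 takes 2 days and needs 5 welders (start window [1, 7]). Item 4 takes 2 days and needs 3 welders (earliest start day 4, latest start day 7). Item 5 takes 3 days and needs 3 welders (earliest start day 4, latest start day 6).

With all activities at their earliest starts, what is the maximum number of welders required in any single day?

13

Early-start schedule: Item 1@1, Item 2@1, Item 3@1, Item 4@4, Item 5@4.
Load per day: day 1: 13, day 2: 13, day 3: 4, day 4: 6, day 5: 6, day 6: 3, day 7: 0, day 8: 0.
Peak is 13.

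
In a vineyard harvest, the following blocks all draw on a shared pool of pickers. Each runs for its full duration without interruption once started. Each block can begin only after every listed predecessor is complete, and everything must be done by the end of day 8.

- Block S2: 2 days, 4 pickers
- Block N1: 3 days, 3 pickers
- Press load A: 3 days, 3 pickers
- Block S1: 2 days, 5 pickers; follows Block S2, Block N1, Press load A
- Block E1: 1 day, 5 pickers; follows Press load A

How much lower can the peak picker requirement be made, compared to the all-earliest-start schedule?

4

Early-start peak: d1:10  d2:10  d3:6  d4:10  d5:5  d6:0  d7:0  d8:0 ⇒ 10.
Leveled (Block S2@1, Block N1@3, Press load A@3, Block S1@6, Block E1@8): d1:4  d2:4  d3:6  d4:6  d5:6  d6:5  d7:5  d8:5 ⇒ 6.
Reduction 10 − 6 = 4.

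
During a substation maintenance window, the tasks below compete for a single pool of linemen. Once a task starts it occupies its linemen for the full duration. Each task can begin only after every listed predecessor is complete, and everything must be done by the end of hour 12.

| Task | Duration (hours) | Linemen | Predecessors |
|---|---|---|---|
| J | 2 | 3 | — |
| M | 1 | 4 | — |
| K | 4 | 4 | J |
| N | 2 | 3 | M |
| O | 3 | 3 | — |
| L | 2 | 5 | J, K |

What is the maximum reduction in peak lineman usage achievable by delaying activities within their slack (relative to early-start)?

4

Early-start peak: h1:10  h2:9  h3:10  h4:4  h5:4  h6:4  h7:5  h8:5  h9:0  h10:0  h11:0  h12:0 ⇒ 10.
Leveled (J@1, M@3, K@4, N@8, O@8, L@11): h1:3  h2:3  h3:4  h4:4  h5:4  h6:4  h7:4  h8:6  h9:6  h10:3  h11:5  h12:5 ⇒ 6.
Reduction 10 − 6 = 4.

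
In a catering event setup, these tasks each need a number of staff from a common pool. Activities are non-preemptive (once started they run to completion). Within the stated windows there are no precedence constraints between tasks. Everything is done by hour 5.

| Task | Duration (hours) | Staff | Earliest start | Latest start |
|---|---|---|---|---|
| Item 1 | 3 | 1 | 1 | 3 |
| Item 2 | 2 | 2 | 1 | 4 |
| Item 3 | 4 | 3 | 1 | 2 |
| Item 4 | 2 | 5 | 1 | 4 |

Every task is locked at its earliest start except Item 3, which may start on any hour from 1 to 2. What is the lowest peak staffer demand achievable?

11

Item 3@1: h1:11  h2:11  h3:4  h4:3  h5:0 → peak 11
Item 3@2: h1:8  h2:11  h3:4  h4:3  h5:3 → peak 11
Best is Item 3@1, peak 11.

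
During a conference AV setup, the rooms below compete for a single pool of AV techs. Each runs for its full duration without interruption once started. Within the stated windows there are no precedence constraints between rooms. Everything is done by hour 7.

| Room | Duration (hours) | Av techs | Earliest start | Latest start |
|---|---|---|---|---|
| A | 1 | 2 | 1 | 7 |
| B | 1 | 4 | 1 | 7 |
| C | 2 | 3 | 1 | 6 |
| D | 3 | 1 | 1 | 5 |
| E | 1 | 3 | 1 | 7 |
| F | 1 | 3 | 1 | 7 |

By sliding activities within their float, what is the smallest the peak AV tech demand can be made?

4

Early-start (A@1, B@1, C@1, D@1, E@1, F@1) gives peak 16: h1:16  h2:4  h3:1  h4:0  h5:0  h6:0  h7:0.
Shift B→2, C→3, D→3, E→5, F→6.
Schedule A@1, B@2, C@3, D@3, E@5, F@6: h1:2  h2:4  h3:4  h4:4  h5:4  h6:3  h7:0 — peak 4.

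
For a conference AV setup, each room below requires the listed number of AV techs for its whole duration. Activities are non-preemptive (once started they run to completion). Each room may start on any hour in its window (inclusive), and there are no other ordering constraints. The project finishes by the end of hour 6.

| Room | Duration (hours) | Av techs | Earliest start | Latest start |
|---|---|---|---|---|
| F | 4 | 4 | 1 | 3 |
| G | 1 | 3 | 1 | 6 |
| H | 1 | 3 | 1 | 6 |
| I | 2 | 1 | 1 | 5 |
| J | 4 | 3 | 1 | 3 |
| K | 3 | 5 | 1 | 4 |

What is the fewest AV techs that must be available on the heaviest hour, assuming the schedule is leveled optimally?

Early-start (F@1, G@1, H@1, I@1, J@1, K@1) gives peak 19: h1:19  h2:13  h3:12  h4:7  h5:0  h6:0.
Shift J→2, K→3.
Schedule F@1, G@1, H@1, I@1, J@2, K@3: h1:11  h2:8  h3:12  h4:12  h5:8  h6:0 — peak 12.

12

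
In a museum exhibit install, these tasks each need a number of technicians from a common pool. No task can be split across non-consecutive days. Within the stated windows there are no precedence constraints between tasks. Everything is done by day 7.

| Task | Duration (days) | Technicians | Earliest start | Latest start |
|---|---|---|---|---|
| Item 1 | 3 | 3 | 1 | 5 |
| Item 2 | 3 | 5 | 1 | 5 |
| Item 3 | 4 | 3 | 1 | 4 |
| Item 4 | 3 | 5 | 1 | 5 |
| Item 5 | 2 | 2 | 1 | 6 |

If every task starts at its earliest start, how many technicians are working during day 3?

16

At early start, day 3 has: Item 1, Item 2, Item 3, Item 4.
Demand: 3 + 5 + 3 + 5 = 16.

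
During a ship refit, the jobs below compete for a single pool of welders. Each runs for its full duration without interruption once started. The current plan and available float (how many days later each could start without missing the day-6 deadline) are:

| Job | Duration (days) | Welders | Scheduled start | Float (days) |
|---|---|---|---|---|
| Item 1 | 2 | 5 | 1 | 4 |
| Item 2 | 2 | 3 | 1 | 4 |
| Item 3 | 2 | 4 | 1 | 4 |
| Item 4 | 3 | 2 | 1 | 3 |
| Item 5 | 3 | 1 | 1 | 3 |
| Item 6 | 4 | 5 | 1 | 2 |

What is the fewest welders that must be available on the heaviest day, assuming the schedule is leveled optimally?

Early-start (Item 1@1, Item 2@1, Item 3@1, Item 4@1, Item 5@1, Item 6@1) gives peak 20: d1:20  d2:20  d3:8  d4:5  d5:0  d6:0.
Shift Item 3→4, Item 5→3, Item 6→3.
Schedule Item 1@1, Item 2@1, Item 3@4, Item 4@1, Item 5@3, Item 6@3: d1:10  d2:10  d3:8  d4:10  d5:10  d6:5 — peak 10.

10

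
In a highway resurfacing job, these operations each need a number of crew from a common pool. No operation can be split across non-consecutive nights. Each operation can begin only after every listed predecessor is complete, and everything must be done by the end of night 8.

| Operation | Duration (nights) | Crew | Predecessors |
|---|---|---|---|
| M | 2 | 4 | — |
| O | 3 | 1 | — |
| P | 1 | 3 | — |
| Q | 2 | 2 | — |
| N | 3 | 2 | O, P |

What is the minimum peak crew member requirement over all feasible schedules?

Early-start (M@1, O@1, P@1, Q@1, N@4) gives peak 10: n1:10  n2:7  n3:1  n4:2  n5:2  n6:2  n7:0  n8:0.
Shift O→3, P→3, Q→4, N→6.
Schedule M@1, O@3, P@3, Q@4, N@6: n1:4  n2:4  n3:4  n4:3  n5:3  n6:2  n7:2  n8:2 — peak 4.

4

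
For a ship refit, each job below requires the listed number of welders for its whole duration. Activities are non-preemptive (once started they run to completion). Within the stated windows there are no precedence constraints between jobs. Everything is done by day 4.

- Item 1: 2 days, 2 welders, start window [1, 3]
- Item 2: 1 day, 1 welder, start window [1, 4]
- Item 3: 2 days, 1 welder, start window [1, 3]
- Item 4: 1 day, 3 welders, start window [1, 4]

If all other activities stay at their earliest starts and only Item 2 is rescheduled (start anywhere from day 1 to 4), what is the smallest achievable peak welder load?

Item 2@1: d1:7  d2:3  d3:0  d4:0 → peak 7
Item 2@2: d1:6  d2:4  d3:0  d4:0 → peak 6
Item 2@3: d1:6  d2:3  d3:1  d4:0 → peak 6
Item 2@4: d1:6  d2:3  d3:0  d4:1 → peak 6
Best is Item 2@2, peak 6.

6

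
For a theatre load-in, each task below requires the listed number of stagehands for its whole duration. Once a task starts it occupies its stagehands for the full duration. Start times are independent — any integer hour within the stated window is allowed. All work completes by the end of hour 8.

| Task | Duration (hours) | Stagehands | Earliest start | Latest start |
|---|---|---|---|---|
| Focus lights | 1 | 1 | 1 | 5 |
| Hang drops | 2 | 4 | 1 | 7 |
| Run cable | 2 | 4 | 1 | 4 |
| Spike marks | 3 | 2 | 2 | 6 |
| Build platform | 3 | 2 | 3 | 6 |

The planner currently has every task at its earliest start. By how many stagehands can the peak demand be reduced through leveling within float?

6

Early-start peak: h1:9  h2:10  h3:4  h4:4  h5:2  h6:0  h7:0  h8:0 ⇒ 10.
Leveled (Focus lights@1, Hang drops@2, Run cable@4, Spike marks@6, Build platform@6): h1:1  h2:4  h3:4  h4:4  h5:4  h6:4  h7:4  h8:4 ⇒ 4.
Reduction 10 − 4 = 6.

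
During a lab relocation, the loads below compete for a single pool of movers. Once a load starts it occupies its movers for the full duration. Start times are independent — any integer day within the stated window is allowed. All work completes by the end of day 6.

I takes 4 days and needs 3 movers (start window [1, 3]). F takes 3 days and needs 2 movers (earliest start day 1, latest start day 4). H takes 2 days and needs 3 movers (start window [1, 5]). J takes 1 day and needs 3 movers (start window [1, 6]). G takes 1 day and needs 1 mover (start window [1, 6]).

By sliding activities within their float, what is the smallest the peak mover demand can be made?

6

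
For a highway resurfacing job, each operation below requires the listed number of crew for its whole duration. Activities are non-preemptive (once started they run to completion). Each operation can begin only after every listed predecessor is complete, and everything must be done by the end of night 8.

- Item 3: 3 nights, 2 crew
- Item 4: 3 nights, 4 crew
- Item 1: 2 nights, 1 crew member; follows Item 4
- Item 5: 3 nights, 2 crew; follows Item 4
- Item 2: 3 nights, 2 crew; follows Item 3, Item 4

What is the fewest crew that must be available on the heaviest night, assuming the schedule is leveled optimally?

6

Schedule Item 3@1, Item 4@1, Item 1@4, Item 5@4, Item 2@4: n1:6  n2:6  n3:6  n4:5  n5:5  n6:4  n7:0  n8:0 — peak 6.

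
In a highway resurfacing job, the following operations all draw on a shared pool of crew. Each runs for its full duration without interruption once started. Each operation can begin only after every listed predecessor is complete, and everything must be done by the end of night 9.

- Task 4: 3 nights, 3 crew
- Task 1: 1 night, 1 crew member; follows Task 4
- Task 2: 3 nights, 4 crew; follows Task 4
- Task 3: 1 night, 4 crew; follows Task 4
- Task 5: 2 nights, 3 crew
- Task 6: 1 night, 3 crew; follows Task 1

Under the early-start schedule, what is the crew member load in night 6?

At early start, night 6 has: Task 2.
Demand: 4 = 4.

4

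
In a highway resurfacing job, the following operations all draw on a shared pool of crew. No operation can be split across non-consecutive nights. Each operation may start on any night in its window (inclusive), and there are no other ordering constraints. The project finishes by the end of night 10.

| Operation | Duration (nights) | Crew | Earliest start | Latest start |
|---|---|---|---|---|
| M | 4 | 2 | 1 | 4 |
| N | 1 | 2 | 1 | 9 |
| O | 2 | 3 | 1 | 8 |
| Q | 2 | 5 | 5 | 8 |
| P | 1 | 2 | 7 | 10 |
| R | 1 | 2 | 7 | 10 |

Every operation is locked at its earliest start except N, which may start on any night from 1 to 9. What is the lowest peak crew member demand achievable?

5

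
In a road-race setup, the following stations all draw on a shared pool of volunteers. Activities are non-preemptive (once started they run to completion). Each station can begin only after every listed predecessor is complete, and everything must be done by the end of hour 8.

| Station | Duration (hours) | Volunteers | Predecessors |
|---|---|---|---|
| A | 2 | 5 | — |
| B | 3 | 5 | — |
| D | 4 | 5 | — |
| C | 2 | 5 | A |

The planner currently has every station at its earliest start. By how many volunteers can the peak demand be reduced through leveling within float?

5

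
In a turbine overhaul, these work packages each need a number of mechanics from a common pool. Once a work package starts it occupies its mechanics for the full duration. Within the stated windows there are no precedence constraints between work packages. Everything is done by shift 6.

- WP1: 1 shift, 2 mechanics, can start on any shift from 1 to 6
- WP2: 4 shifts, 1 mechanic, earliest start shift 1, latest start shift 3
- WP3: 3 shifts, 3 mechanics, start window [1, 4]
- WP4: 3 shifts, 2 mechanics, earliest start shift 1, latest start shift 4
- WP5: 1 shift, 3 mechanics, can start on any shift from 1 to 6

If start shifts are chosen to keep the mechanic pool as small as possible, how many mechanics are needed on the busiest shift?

Early-start (WP1@1, WP2@1, WP3@1, WP4@1, WP5@1) gives peak 11: s1:11  s2:6  s3:6  s4:1  s5:0  s6:0.
Shift WP2→2, WP4→4, WP5→6.
Schedule WP1@1, WP2@2, WP3@1, WP4@4, WP5@6: s1:5  s2:4  s3:4  s4:3  s5:3  s6:5 — peak 5.

5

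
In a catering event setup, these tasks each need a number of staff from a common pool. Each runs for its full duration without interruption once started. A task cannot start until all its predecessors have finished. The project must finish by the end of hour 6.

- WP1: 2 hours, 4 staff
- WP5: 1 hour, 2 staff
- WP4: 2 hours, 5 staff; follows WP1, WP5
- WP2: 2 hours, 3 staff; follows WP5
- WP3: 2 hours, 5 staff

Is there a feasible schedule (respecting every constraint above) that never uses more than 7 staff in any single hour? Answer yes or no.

yes

Schedule WP1@3, WP5@1, WP4@5, WP2@3, WP3@1: h1:7  h2:5  h3:7  h4:7  h5:5  h6:5 — peak 7 ≤ 7.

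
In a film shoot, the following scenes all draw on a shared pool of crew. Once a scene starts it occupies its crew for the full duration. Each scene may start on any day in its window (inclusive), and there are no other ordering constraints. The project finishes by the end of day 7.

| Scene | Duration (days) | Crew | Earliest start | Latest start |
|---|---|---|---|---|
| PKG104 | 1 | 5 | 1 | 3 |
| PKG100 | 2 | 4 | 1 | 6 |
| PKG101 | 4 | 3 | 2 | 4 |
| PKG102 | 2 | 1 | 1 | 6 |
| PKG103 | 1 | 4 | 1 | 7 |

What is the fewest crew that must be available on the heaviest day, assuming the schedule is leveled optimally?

7

Early-start (PKG104@1, PKG100@1, PKG101@2, PKG102@1, PKG103@1) gives peak 14: d1:14  d2:8  d3:3  d4:3  d5:3  d6:0  d7:0.
Shift PKG100→2, PKG102→4, PKG103→6.
Schedule PKG104@1, PKG100@2, PKG101@2, PKG102@4, PKG103@6: d1:5  d2:7  d3:7  d4:4  d5:4  d6:4  d7:0 — peak 7.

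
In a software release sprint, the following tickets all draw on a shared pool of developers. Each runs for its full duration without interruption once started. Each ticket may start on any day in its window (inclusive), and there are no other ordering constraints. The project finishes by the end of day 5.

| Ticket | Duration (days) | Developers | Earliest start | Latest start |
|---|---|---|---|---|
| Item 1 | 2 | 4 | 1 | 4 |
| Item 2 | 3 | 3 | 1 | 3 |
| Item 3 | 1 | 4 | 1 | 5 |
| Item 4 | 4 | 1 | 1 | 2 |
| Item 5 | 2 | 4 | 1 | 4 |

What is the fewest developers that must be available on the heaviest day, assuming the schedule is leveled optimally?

8

Early-start (Item 1@1, Item 2@1, Item 3@1, Item 4@1, Item 5@1) gives peak 16: d1:16  d2:12  d3:4  d4:1  d5:0.
Shift Item 3→3, Item 5→4.
Schedule Item 1@1, Item 2@1, Item 3@3, Item 4@1, Item 5@4: d1:8  d2:8  d3:8  d4:5  d5:4 — peak 8.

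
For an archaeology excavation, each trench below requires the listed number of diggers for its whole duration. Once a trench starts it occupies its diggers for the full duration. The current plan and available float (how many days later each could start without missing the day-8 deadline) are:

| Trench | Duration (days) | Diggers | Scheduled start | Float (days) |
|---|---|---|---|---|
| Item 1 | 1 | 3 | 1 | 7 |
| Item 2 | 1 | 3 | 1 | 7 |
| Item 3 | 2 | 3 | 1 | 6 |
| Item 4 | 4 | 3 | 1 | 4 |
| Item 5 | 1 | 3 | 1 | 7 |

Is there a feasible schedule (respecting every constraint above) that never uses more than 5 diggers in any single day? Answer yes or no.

The minimum achievable peak is 6; 5 < 6, so no feasible schedule stays within the cap.

no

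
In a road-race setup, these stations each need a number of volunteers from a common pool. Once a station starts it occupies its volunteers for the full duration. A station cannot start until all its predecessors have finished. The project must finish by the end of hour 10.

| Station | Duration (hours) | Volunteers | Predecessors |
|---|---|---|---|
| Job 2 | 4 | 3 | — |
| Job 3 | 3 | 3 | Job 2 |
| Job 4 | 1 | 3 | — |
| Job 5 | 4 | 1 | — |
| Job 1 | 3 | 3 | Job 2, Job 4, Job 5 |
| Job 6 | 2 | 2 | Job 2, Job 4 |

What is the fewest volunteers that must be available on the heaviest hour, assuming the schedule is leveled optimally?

6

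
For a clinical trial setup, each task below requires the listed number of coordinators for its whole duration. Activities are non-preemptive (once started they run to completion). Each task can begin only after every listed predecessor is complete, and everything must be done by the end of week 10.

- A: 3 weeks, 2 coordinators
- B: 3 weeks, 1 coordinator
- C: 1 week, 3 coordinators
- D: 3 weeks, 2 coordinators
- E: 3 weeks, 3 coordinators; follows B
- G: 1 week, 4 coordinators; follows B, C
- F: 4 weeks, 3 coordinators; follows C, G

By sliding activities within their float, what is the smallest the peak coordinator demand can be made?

6

Early-start (A@1, B@1, C@1, D@1, E@4, G@4, F@5) gives peak 8: w1:8  w2:5  w3:5  w4:7  w5:6  w6:6  w7:3  w8:3  w9:0  w10:0.
Shift D→2, E→5.
Schedule A@1, B@1, C@1, D@2, E@5, G@4, F@5: w1:6  w2:5  w3:5  w4:6  w5:6  w6:6  w7:6  w8:3  w9:0  w10:0 — peak 6.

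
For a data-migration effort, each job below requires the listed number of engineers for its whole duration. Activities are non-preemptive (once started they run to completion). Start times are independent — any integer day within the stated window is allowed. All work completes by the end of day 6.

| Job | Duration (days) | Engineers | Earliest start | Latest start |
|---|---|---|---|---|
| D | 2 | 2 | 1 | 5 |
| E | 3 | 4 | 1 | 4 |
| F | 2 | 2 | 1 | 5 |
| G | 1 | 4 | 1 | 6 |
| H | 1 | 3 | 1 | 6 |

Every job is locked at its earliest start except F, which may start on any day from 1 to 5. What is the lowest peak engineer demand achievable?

13

F@1: d1:15  d2:8  d3:4  d4:0  d5:0  d6:0 → peak 15
F@2: d1:13  d2:8  d3:6  d4:0  d5:0  d6:0 → peak 13
F@3: d1:13  d2:6  d3:6  d4:2  d5:0  d6:0 → peak 13
F@4: d1:13  d2:6  d3:4  d4:2  d5:2  d6:0 → peak 13
F@5: d1:13  d2:6  d3:4  d4:0  d5:2  d6:2 → peak 13
Best is F@2, peak 13.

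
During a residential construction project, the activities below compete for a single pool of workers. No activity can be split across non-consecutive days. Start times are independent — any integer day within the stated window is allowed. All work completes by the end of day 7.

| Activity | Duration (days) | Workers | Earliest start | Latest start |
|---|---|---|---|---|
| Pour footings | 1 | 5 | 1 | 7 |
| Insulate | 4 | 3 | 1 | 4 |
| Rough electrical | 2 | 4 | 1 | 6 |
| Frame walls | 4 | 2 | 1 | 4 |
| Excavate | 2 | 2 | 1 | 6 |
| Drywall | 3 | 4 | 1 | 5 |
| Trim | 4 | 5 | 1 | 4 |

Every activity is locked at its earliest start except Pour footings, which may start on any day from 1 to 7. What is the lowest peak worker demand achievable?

Pour footings@1: d1:25  d2:20  d3:14  d4:10  d5:0  d6:0  d7:0 → peak 25
Pour footings@2: d1:20  d2:25  d3:14  d4:10  d5:0  d6:0  d7:0 → peak 25
Pour footings@3: d1:20  d2:20  d3:19  d4:10  d5:0  d6:0  d7:0 → peak 20
Pour footings@4: d1:20  d2:20  d3:14  d4:15  d5:0  d6:0  d7:0 → peak 20
Pour footings@5: d1:20  d2:20  d3:14  d4:10  d5:5  d6:0  d7:0 → peak 20
Pour footings@6: d1:20  d2:20  d3:14  d4:10  d5:0  d6:5  d7:0 → peak 20
Pour footings@7: d1:20  d2:20  d3:14  d4:10  d5:0  d6:0  d7:5 → peak 20
Best is Pour footings@3, peak 20.

20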